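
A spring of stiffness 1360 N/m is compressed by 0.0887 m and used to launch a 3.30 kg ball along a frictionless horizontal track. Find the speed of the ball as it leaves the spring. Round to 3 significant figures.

Conservation of energy: ½kx² = ½mv²
v = x√(k/m) = 0.0887 × √(1360/3.30) = 1.801 m/s

v = 1.80 m/s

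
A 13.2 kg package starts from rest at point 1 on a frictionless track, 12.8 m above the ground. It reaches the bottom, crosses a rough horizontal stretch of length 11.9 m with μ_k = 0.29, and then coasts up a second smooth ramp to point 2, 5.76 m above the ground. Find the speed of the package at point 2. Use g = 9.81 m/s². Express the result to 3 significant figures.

Energy at 1: mgh₁ = (13.2)(9.81)(12.8) = 1657.5 J
Friction loss: W_f = μ_k mg d = 446.9 J
At 2: ½mv² + mgh₂ = mgh₁ − W_f
½mv² = 1657.5 − 446.9 − 745.87 = 464.75 J
v = √(2 × 464.75/13.2) = 8.391 m/s

v = 8.39 m/s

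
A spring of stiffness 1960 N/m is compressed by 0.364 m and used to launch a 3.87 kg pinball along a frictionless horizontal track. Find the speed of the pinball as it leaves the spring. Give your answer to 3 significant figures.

The pinball leaves the spring when the spring is at natural length, so ½kx² = ½mv²
v = x√(k/m) = 0.364 × √(1960/3.87) = 8.192 m/s

v = 8.19 m/s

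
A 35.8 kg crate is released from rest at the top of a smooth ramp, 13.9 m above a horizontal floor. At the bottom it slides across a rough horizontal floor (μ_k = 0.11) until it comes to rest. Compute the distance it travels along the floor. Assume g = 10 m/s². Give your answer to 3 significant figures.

Energy bookkeeping (friction removes W_f = μ_k N d):
At rest all PE has been dissipated by friction: mgh = μ_k m g d
d = h/μ_k = 13.9/0.11 = 126.4 m

d = 126 m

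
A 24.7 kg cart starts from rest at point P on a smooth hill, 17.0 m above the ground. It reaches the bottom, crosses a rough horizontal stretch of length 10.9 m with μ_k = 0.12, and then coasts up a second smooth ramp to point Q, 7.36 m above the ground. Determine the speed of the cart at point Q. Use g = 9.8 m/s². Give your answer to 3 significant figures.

Energy at P: mgh₁ = (24.7)(9.8)(17.0) = 4115.0 J
Friction loss: W_f = μ_k mg d = 316.6 J
At Q: ½mv² + mgh₂ = mgh₁ − W_f
½mv² = 4115.0 − 316.6 − 1781.6 = 2016.8 J
v = √(2 × 2016.8/24.7) = 12.78 m/s

v = 12.8 m/s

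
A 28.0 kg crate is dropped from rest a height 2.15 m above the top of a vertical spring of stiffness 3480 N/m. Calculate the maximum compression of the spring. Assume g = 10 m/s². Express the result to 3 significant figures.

x = 0.674 m

Measuring PE from the top of the relaxed spring, at max compression the crate has dropped H + x with zero KE, so:
mg(H + x) = ½kx²
½(3480)x² − (28.0)(10)x − (28.0)(10)(2.15) = 0
1740x² − 280.0x − 602.0 = 0
x = [280.0 + √(78400 + 4.1899e+06)]/(2 × 1740) = 0.6741 m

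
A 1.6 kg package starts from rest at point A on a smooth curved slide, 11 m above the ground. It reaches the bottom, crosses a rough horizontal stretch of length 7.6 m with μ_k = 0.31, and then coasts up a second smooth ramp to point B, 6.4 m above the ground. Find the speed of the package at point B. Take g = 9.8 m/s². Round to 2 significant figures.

v = 6.6 m/s

Energy at A: mgh₁ = (1.6)(9.8)(11) = 172.48 J
Friction loss: W_f = μ_k mg d = 36.94 J
At B: ½mv² + mgh₂ = mgh₁ − W_f
½mv² = 172.48 − 36.94 − 100.35 = 35.186 J
v = √(2 × 35.186/1.6) = 6.632 m/s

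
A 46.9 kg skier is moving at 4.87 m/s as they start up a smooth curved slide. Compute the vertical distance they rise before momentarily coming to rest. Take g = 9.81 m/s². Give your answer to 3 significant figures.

h = 1.21 m

Setting KE at the bottom equal to PE gained: ½mv² = mgh
h = v²/(2g) = 4.87²/(2 × 9.81) = 1.209 m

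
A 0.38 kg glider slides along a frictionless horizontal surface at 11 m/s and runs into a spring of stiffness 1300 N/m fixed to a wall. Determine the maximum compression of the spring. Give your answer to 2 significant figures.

At max compression the glider is momentarily at rest: ½mv² = ½kx²
x = v√(m/k) = 11 × √(0.38/1300) = 0.1881 m

x = 0.19 m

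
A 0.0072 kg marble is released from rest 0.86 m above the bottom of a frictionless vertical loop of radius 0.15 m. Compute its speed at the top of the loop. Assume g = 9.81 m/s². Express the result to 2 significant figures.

v = 3.3 m/s

Energy conservation: mgh = ½mv_top² + mg(2r)
v_top² = 2g(h − 2r) = 2(9.81)(0.86 − 0.3000) = 10.99
v_top = 3.315 m/s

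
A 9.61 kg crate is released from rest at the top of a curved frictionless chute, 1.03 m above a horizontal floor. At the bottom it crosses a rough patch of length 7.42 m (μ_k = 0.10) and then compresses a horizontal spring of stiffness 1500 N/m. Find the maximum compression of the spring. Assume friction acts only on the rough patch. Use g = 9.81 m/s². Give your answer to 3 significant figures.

x = 0.190 m

Initial energy: E₁ = mgh = (9.61)(9.81)(1.03) = 97.102 J
Friction removes W_f = μ_k mg d = (0.10)(9.61)(9.81)(7.42) = 69.95 J
Energy reaching the spring: E = 97.102 − 69.95 = 27.151 J
At max compression ½kx² = E ⇒ x = √(2E/k) = √(2 × 27.151/1500) = 0.1903 m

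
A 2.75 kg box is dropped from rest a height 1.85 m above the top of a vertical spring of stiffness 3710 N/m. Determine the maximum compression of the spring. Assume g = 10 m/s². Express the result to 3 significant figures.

Let x be the compression. The total drop is H + x, and the box is instantaneously at rest at max compression, so energy conservation gives:
mg(H + x) = ½kx²
½(3710)x² − (2.75)(10)x − (2.75)(10)(1.85) = 0
1855x² − 27.50x − 50.88 = 0
x = [27.50 + √(756.2 + 377492)]/(2 × 1855) = 0.1732 m

x = 0.173 m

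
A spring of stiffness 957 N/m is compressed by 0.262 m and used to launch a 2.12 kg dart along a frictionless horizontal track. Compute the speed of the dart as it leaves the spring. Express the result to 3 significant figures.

v = 5.57 m/s

The dart leaves the spring when the spring is at natural length, so ½kx² = ½mv²
v = x√(k/m) = 0.262 × √(957/2.12) = 5.567 m/s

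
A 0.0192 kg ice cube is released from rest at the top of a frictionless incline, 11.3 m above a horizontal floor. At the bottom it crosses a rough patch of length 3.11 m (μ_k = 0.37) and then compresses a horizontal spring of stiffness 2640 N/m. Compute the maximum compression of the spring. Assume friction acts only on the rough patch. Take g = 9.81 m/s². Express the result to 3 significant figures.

Initial energy: E₁ = mgh = (0.0192)(9.81)(11.3) = 2.1284 J
Friction removes W_f = μ_k mg d = (0.37)(0.0192)(9.81)(3.11) = 0.2167 J
Energy reaching the spring: E = 2.1284 − 0.2167 = 1.9116 J
At max compression ½kx² = E ⇒ x = √(2E/k) = √(2 × 1.9116/2640) = 0.03806 m

x = 0.0381 m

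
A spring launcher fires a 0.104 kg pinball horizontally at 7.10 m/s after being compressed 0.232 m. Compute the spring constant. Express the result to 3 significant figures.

Energy stored in the spring equals the launch KE: ½kx² = ½mv²
k = mv²/x² = (0.104)(7.10)²/(0.232)² = 97.40 N/m

k = 97.4 N/m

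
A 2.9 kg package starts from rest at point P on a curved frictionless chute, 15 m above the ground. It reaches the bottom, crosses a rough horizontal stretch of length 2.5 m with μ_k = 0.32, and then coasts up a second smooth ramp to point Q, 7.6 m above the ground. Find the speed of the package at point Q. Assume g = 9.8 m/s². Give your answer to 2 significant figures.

Energy at P: mgh₁ = (2.9)(9.8)(15) = 426.30 J
Friction loss: W_f = μ_k mg d = 22.74 J
At Q: ½mv² + mgh₂ = mgh₁ − W_f
½mv² = 426.30 − 22.74 − 215.99 = 187.57 J
v = √(2 × 187.57/2.9) = 11.37 m/s

v = 11 m/s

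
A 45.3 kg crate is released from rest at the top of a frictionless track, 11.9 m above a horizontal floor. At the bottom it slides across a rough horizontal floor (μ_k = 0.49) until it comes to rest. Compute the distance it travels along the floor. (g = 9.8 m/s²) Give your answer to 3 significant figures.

Energy bookkeeping (friction removes W_f = μ_k N d):
At rest all PE has been dissipated by friction: mgh = μ_k m g d
d = h/μ_k = 11.9/0.49 = 24.29 m

d = 24.3 m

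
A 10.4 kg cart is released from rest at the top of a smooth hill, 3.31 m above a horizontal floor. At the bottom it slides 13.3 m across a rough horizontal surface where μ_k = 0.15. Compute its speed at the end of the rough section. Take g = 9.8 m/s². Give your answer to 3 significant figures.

v = 5.08 m/s

Energy at the top = energy at the end + work done against friction:
mgh = ½mv² + μ_k m g d
W_f = μ_k mg d = (0.15)(10.4)(9.8)(13.3) = 203.3 J
½mv² = mgh − W_f = 337.36 − 203.3 = 134.02 J
v = √(2 × 134.02/10.4) = 5.077 m/s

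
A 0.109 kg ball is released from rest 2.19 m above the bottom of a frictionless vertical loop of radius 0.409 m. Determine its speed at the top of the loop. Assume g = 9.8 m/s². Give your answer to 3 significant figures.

v = 5.19 m/s

Energy conservation: mgh = ½mv_top² + mg(2r)
v_top² = 2g(h − 2r) = 2(9.8)(2.19 − 0.8180) = 26.89
v_top = 5.186 m/s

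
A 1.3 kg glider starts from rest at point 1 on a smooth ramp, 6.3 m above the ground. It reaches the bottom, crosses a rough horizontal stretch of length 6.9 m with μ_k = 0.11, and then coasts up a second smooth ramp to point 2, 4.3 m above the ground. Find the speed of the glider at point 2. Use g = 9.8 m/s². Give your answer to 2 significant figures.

v = 4.9 m/s

Energy at 1: mgh₁ = (1.3)(9.8)(6.3) = 80.262 J
Friction loss: W_f = μ_k mg d = 9.670 J
At 2: ½mv² + mgh₂ = mgh₁ − W_f
½mv² = 80.262 − 9.670 − 54.782 = 15.810 J
v = √(2 × 15.810/1.3) = 4.932 m/s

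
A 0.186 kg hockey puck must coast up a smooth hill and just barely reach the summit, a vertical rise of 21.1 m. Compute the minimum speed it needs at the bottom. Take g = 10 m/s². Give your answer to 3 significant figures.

v = 20.5 m/s

At the top it is momentarily at rest, so all KE converts to PE: ½mv² = mgh
v = √(2gh) = √(2 × 10 × 21.1) = 20.54 m/s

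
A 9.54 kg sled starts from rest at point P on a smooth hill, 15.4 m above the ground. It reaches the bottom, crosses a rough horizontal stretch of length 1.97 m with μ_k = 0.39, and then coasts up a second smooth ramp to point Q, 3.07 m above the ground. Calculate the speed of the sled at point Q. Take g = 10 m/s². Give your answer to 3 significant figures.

Energy at P: mgh₁ = (9.54)(10)(15.4) = 1469.2 J
Friction loss: W_f = μ_k mg d = 73.30 J
At Q: ½mv² + mgh₂ = mgh₁ − W_f
½mv² = 1469.2 − 73.30 − 292.88 = 1103.0 J
v = √(2 × 1103.0/9.54) = 15.21 m/s

v = 15.2 m/s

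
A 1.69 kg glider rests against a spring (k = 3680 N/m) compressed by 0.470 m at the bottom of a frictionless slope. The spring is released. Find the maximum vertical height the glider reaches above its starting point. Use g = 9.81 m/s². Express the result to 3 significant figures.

h = 24.5 m

At maximum height the glider is at rest, so ½kx² = mgh
h = kx²/(2mg) = (3680)(0.470)²/(2 × 1.69 × 9.81) = 24.52 m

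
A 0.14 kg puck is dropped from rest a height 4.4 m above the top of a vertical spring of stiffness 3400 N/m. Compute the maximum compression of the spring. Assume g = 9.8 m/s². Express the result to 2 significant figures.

x = 0.060 m

Take the reference level at the top of the uncompressed spring. At max compression the puck has fallen H + x and is momentarily at rest:
mg(H + x) = ½kx²
½(3400)x² − (0.14)(9.8)x − (0.14)(9.8)(4.4) = 0
1700x² − 1.372x − 6.037 = 0
x = [1.372 + √(1.882 + 41050)]/(2 × 1700) = 0.06000 m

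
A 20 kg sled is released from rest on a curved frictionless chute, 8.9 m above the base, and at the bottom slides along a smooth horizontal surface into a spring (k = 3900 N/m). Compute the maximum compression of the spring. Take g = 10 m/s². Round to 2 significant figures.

Energy conservation (no friction) from release to max compression: mgh = ½kx²
x = √(2mgh/k) = √(2 × 20 × 10 × 8.9 / 3900) = 0.9554 m

x = 0.96 m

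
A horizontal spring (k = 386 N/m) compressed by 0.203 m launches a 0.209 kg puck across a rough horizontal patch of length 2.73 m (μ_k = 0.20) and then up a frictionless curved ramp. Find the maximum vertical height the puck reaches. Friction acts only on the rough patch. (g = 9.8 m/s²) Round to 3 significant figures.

h = 3.34 m

Spring energy: E₀ = ½kx² = ½(386)(0.203)² = 7.9533 J
Friction: W_f = μ_k mg d = (0.20)(0.209)(9.8)(2.73) = 1.118 J
Energy at base of ramp: E = 7.9533 − 1.118 = 6.8350 J
At max height all remaining energy is PE: mgh = E ⇒ h = E/(mg) = 6.8350/(0.209 × 9.8) = 3.337 m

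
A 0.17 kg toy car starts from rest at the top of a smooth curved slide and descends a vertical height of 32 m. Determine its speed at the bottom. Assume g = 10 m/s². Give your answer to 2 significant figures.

v = 25 m/s

Mechanical energy is conserved (no friction): mgh = ½mv²
v = √(2gh) = √(2 × 10 × 32) = √640.00 = 25.30 m/s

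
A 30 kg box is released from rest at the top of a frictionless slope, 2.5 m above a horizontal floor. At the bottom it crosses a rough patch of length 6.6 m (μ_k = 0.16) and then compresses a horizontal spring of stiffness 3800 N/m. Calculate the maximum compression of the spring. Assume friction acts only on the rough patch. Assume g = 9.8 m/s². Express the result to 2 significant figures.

Initial energy: E₁ = mgh = (30)(9.8)(2.5) = 735.00 J
Friction removes W_f = μ_k mg d = (0.16)(30)(9.8)(6.6) = 310.5 J
Energy reaching the spring: E = 735.00 − 310.5 = 424.54 J
At max compression ½kx² = E ⇒ x = √(2E/k) = √(2 × 424.54/3800) = 0.4727 m

x = 0.47 m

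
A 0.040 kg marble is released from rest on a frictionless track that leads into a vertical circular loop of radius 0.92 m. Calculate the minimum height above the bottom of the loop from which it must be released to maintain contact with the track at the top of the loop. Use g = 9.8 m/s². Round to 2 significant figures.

At the top, for minimum speed gravity alone supplies the centripetal force: mg = mv_top²/r ⇒ v_top² = gr = 9.016 m²/s²
Energy conservation from release height h to the top (height 2r): mgh = ½mv_top² + mg(2r)
h = v_top²/(2g) + 2r = r/2 + 2r = 5r/2 = 2.300 m

h = 2.3 m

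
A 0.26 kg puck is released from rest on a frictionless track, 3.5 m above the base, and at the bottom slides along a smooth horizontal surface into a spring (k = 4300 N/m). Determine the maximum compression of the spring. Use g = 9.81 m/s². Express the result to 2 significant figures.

x = 0.064 m

Gravitational PE at the top equals spring PE at max compression: mgh = ½kx²
x = √(2mgh/k) = √(2 × 0.26 × 9.81 × 3.5 / 4300) = 0.06444 m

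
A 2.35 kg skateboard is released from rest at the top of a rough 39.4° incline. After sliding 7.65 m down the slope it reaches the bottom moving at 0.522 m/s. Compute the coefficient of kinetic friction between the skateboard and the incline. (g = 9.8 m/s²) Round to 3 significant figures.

Energy balance down the incline: mg L sinθ − ½mv² = μ_k (mg cosθ) L
mgL sinθ = 111.83 J; ½mv² = 0.32017 J
W_f = 111.83 − 0.32017 = 111.5 J
μ_k = W_f/(mg cosθ · L) = 111.5/(17.80 × 7.65) = 0.8191

μ_k = 0.819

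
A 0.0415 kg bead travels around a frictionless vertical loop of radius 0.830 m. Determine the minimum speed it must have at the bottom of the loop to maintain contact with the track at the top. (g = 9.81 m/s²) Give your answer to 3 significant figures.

v = 6.38 m/s

At the top: mg = mv_top²/r ⇒ v_top² = gr = 8.142 m²/s²
Energy from bottom to top (height 2r): ½mv_bot² = ½mv_top² + mg(2r)
v_bot² = gr + 4gr = 5gr = 40.71
v_bot = √(5gr) = 6.381 m/s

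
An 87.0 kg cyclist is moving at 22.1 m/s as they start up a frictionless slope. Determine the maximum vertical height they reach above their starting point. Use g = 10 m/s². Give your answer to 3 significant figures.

h = 24.4 m

By energy conservation, ½mv² = mgh
h = v²/(2g) = 22.1²/(2 × 10) = 24.42 m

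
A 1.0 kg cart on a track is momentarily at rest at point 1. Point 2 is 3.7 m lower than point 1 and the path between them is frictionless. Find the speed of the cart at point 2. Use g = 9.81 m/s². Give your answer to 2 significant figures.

Energy conservation between the two points: mgh = ½mv²
v = √(2gh) = √(2 × 9.81 × 3.7) = √72.594 = 8.520 m/s

v = 8.5 m/s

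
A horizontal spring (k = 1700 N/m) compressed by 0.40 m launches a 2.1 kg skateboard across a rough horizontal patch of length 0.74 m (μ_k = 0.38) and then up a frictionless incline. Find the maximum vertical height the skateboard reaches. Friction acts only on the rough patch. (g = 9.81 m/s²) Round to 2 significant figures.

Spring energy: E₀ = ½kx² = ½(1700)(0.40)² = 136.00 J
Friction: W_f = μ_k mg d = (0.38)(2.1)(9.81)(0.74) = 5.793 J
Energy at base of ramp: E = 136.00 − 5.793 = 130.21 J
At max height all remaining energy is PE: mgh = E ⇒ h = E/(mg) = 130.21/(2.1 × 9.81) = 6.320 m

h = 6.3 m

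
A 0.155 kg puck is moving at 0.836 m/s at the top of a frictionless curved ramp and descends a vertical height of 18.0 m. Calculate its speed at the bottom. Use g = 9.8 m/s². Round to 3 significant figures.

v = 18.8 m/s

Mechanical energy is conserved (no friction): ½mv₀² + mgh = ½mv²
v² = v₀² + 2gh = (0.836)² + 2(9.8)(18.0) = 353.50
v = √353.50 = 18.80 m/s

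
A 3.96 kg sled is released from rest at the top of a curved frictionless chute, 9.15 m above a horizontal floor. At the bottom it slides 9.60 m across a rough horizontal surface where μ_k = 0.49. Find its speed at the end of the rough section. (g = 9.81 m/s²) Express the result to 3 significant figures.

Applying the work–energy principle:
mgh = ½mv² + μ_k m g d
W_f = μ_k mg d = (0.49)(3.96)(9.81)(9.60) = 182.7 J
½mv² = mgh − W_f = 355.46 − 182.7 = 172.72 J
v = √(2 × 172.72/3.96) = 9.340 m/s

v = 9.34 m/s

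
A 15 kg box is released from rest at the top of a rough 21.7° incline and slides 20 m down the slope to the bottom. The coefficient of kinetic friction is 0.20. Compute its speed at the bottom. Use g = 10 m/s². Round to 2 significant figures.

v = 8.6 m/s

Taking the bottom as reference, mgh = ½mv² + μ_k N L with h = L sinθ, N = mg cosθ:
mgh = mgL sinθ = (15)(10)(20)sin21.7° = 1109.2 J
W_f = μ_k mg cosθ · L = (0.20)(15)(10)cos21.7°·20 = 557.5 J
½mv² = 1109.2 − 557.5 = 551.76 J
v = √(2 × 551.76/15) = 8.577 m/s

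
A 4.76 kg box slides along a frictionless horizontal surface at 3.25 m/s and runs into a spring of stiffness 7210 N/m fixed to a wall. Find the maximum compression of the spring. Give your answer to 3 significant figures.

x = 0.0835 m

All KE is stored as spring PE at maximum compression: ½mv² = ½kx²
x = v√(m/k) = 3.25 × √(4.76/7210) = 0.08351 m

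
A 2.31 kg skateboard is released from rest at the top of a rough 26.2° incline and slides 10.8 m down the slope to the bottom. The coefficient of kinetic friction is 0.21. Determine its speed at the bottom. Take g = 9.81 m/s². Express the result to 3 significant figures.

Energy: mgh = ½mv² + W_f, with h = L sinθ and W_f = μ_k (mg cosθ) L
mgh = mgL sinθ = (2.31)(9.81)(10.8)sin26.2° = 108.05 J
W_f = μ_k mg cosθ · L = (0.21)(2.31)(9.81)cos26.2°·10.8 = 46.11 J
½mv² = 108.05 − 46.11 = 61.939 J
v = √(2 × 61.939/2.31) = 7.323 m/s

v = 7.32 m/s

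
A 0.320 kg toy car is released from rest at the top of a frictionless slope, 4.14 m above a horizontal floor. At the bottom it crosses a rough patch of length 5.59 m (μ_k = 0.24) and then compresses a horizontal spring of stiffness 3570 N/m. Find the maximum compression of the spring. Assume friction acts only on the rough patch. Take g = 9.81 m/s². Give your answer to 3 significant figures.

x = 0.0702 m

Initial energy: E₁ = mgh = (0.320)(9.81)(4.14) = 12.996 J
Friction removes W_f = μ_k mg d = (0.24)(0.320)(9.81)(5.59) = 4.212 J
Energy reaching the spring: E = 12.996 − 4.212 = 8.7847 J
At max compression ½kx² = E ⇒ x = √(2E/k) = √(2 × 8.7847/3570) = 0.07015 m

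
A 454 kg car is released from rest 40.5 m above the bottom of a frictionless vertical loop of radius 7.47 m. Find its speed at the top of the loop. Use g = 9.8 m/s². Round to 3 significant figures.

v = 22.4 m/s

Energy conservation: mgh = ½mv_top² + mg(2r)
v_top² = 2g(h − 2r) = 2(9.8)(40.5 − 14.94) = 501.0
v_top = 22.38 m/s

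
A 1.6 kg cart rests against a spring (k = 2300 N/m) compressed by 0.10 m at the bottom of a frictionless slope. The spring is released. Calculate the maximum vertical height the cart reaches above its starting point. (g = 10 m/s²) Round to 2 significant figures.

h = 0.72 m

Energy conservation from release to the highest point: ½kx² = mgh
h = kx²/(2mg) = (2300)(0.10)²/(2 × 1.6 × 10) = 0.7188 m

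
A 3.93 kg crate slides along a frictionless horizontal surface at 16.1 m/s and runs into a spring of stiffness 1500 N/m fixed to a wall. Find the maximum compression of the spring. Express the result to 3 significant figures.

At max compression the crate is momentarily at rest: ½mv² = ½kx²
x = v√(m/k) = 16.1 × √(3.93/1500) = 0.8241 m

x = 0.824 m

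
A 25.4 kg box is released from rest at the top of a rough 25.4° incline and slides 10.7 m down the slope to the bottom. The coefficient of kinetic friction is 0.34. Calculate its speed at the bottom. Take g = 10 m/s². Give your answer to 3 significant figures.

Work–energy: mg(L sinθ) − μ_k(mg cosθ)L = ½mv²
mgh = mgL sinθ = (25.4)(10)(10.7)sin25.4° = 1165.8 J
W_f = μ_k mg cosθ · L = (0.34)(25.4)(10)cos25.4°·10.7 = 834.7 J
½mv² = 1165.8 − 834.7 = 331.03 J
v = √(2 × 331.03/25.4) = 5.105 m/s

v = 5.11 m/s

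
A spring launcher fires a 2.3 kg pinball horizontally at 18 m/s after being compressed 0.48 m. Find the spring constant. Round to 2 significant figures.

½kx² = ½mv²
k = mv²/x² = (2.3)(18)²/(0.48)² = 3234 N/m

k = 3200 N/m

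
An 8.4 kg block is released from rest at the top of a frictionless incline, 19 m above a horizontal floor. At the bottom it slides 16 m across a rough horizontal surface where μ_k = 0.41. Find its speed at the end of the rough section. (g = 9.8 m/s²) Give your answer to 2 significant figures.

Energy bookkeeping (friction removes W_f = μ_k N d):
mgh = ½mv² + μ_k m g d
W_f = μ_k mg d = (0.41)(8.4)(9.8)(16) = 540.0 J
½mv² = mgh − W_f = 1564.1 − 540.0 = 1024.1 J
v = √(2 × 1024.1/8.4) = 15.61 m/s

v = 16 m/s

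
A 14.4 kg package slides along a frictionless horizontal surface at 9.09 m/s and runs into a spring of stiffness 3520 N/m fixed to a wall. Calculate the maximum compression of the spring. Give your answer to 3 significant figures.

x = 0.581 m

At max compression the package is momentarily at rest: ½mv² = ½kx²
x = v√(m/k) = 9.09 × √(14.4/3520) = 0.5814 m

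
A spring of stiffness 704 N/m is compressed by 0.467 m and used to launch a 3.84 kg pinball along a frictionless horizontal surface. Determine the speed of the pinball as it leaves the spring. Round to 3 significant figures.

v = 6.32 m/s

Spring PE converts entirely to kinetic energy: ½kx² = ½mv²
v = x√(k/m) = 0.467 × √(704/3.84) = 6.323 m/s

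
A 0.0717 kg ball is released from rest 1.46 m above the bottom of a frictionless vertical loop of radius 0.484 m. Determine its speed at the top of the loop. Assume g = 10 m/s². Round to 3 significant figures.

v = 3.14 m/s

Energy conservation: mgh = ½mv_top² + mg(2r)
v_top² = 2g(h − 2r) = 2(10)(1.46 − 0.9680) = 9.840
v_top = 3.137 m/s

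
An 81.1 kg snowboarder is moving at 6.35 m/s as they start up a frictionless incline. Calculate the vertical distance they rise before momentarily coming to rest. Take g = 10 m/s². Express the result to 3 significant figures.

Setting KE at the bottom equal to PE gained: ½mv² = mgh
h = v²/(2g) = 6.35²/(2 × 10) = 2.016 m

h = 2.02 m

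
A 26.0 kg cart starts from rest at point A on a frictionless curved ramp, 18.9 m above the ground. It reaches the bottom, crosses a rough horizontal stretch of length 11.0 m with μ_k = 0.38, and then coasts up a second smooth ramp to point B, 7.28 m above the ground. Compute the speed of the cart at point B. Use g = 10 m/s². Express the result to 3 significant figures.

Energy at A: mgh₁ = (26.0)(10)(18.9) = 4914.0 J
Friction loss: W_f = μ_k mg d = 1087 J
At B: ½mv² + mgh₂ = mgh₁ − W_f
½mv² = 4914.0 − 1087 − 1892.8 = 1934.4 J
v = √(2 × 1934.4/26.0) = 12.20 m/s

v = 12.2 m/s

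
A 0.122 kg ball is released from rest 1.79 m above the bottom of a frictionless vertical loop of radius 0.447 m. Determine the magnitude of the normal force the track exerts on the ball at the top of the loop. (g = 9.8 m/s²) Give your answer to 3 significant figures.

N = 3.60 N

Energy from release to top (height 2r): mgh = ½mv_top² + mg(2r)
v_top² = 2g(h − 2r) = 2(9.8)(1.79 − 0.8940) = 17.562 m²/s²
At the top, both N and weight point toward the centre: N + mg = mv_top²/r
N = m(v_top²/r − g) = 0.122(17.562/0.447 − 9.8) = 3.597 N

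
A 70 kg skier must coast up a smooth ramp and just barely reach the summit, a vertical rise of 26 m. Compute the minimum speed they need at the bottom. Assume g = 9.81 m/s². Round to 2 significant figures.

v = 23 m/s

At the top they are momentarily at rest, so all KE converts to PE: ½mv² = mgh
v = √(2gh) = √(2 × 9.81 × 26) = 22.59 m/s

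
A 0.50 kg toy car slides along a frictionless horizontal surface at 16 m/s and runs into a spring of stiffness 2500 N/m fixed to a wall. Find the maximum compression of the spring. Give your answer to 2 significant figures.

At max compression the car is momentarily at rest: ½mv² = ½kx²
x = v√(m/k) = 16 × √(0.50/2500) = 0.2263 m

x = 0.23 m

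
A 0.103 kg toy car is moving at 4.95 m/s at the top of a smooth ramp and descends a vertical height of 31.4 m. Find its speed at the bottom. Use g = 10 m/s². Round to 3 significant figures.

Mechanical energy is conserved (no friction): ½mv₀² + mgh = ½mv²
v² = v₀² + 2gh = (4.95)² + 2(10)(31.4) = 652.50
v = √652.50 = 25.54 m/s

v = 25.5 m/s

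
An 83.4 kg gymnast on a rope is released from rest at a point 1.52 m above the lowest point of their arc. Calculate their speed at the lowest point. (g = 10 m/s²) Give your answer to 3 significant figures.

Equating total energy at the two states: mgh = ½mv²
The mass cancels from both sides.
v = √(2gh) = √(2 × 10 × 1.52) = √30.400 = 5.514 m/s

v = 5.51 m/s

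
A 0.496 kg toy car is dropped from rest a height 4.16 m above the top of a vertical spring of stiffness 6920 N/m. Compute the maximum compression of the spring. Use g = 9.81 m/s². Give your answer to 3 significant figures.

x = 0.0772 m

Take the reference level at the top of the uncompressed spring. At max compression the car has fallen H + x and is momentarily at rest:
mg(H + x) = ½kx²
½(6920)x² − (0.496)(9.81)x − (0.496)(9.81)(4.16) = 0
3460x² − 4.866x − 20.24 = 0
x = [4.866 + √(23.68 + 280143)]/(2 × 3460) = 0.07719 m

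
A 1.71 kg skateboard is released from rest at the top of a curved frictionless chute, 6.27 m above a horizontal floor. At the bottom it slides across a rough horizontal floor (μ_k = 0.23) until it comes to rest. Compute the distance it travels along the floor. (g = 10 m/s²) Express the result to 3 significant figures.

Energy bookkeeping (friction removes W_f = μ_k N d):
At rest all PE has been dissipated by friction: mgh = μ_k m g d
d = h/μ_k = 6.27/0.23 = 27.26 m

d = 27.3 m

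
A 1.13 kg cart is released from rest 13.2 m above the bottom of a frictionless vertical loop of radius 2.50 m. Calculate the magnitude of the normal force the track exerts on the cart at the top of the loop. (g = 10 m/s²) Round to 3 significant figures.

Energy from release to top (height 2r): mgh = ½mv_top² + mg(2r)
v_top² = 2g(h − 2r) = 2(10)(13.2 − 5.000) = 164.00 m²/s²
At the top, both N and weight point toward the centre: N + mg = mv_top²/r
N = m(v_top²/r − g) = 1.13(164.00/2.50 − 10) = 62.83 N

N = 62.8 N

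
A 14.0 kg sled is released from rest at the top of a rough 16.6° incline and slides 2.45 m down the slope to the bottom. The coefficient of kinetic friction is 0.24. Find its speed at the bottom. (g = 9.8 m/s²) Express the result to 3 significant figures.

v = 1.64 m/s

Work–energy: mg(L sinθ) − μ_k(mg cosθ)L = ½mv²
mgh = mgL sinθ = (14.0)(9.8)(2.45)sin16.6° = 96.031 J
W_f = μ_k mg cosθ · L = (0.24)(14.0)(9.8)cos16.6°·2.45 = 77.31 J
½mv² = 96.031 − 77.31 = 18.720 J
v = √(2 × 18.720/14.0) = 1.635 m/s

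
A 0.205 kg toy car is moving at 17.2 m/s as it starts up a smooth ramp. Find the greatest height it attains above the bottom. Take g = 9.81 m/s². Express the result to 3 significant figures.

h = 15.1 m

By energy conservation, ½mv² = mgh
h = v²/(2g) = 17.2²/(2 × 9.81) = 15.08 m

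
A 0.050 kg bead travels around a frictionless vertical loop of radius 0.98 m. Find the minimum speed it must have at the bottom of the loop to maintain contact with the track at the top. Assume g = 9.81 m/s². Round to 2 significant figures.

At the top: mg = mv_top²/r ⇒ v_top² = gr = 9.614 m²/s²
Energy from bottom to top (height 2r): ½mv_bot² = ½mv_top² + mg(2r)
v_bot² = gr + 4gr = 5gr = 48.07
v_bot = √(5gr) = 6.933 m/s

v = 6.9 m/s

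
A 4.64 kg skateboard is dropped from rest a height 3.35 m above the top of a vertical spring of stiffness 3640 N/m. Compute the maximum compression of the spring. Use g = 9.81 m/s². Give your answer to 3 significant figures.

x = 0.302 m

Measuring PE from the top of the relaxed spring, at max compression the skateboard has dropped H + x with zero KE, so:
mg(H + x) = ½kx²
½(3640)x² − (4.64)(9.81)x − (4.64)(9.81)(3.35) = 0
1820x² − 45.52x − 152.5 = 0
x = [45.52 + √(2072 + 1.1101e+06)]/(2 × 1820) = 0.3022 m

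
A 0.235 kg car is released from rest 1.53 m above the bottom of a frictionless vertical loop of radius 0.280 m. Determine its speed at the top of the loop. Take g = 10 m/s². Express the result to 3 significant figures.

v = 4.40 m/s

Energy conservation: mgh = ½mv_top² + mg(2r)
v_top² = 2g(h − 2r) = 2(10)(1.53 − 0.5600) = 19.40
v_top = 4.405 m/s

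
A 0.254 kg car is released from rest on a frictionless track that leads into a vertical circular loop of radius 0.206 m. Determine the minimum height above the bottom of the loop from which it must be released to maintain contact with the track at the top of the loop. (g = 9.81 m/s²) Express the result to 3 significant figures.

At the top, for minimum speed gravity alone supplies the centripetal force: mg = mv_top²/r ⇒ v_top² = gr = 2.021 m²/s²
Energy conservation from release height h to the top (height 2r): mgh = ½mv_top² + mg(2r)
h = v_top²/(2g) + 2r = r/2 + 2r = 5r/2 = 0.5150 m

h = 0.515 m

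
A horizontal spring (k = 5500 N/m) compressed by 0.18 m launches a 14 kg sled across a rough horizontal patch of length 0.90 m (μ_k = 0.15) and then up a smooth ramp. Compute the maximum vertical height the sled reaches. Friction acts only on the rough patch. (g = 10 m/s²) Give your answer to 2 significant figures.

h = 0.50 m

Spring energy: E₀ = ½kx² = ½(5500)(0.18)² = 89.100 J
Friction: W_f = μ_k mg d = (0.15)(14)(10)(0.90) = 18.90 J
Energy at base of ramp: E = 89.100 − 18.90 = 70.200 J
At max height all remaining energy is PE: mgh = E ⇒ h = E/(mg) = 70.200/(14 × 10) = 0.5014 m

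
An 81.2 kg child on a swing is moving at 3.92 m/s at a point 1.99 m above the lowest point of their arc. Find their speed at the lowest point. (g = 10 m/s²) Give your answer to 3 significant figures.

v = 7.43 m/s

Mechanical energy is conserved (no friction): ½mv₀² + mgh = ½mv²
v² = v₀² + 2gh = (3.92)² + 2(10)(1.99) = 55.166
v = √55.166 = 7.427 m/s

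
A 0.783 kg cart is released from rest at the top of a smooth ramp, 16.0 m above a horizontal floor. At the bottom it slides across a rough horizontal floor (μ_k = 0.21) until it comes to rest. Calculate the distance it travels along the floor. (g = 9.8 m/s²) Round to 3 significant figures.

Energy bookkeeping (friction removes W_f = μ_k N d):
At rest all PE has been dissipated by friction: mgh = μ_k m g d
d = h/μ_k = 16.0/0.21 = 76.19 m

d = 76.2 m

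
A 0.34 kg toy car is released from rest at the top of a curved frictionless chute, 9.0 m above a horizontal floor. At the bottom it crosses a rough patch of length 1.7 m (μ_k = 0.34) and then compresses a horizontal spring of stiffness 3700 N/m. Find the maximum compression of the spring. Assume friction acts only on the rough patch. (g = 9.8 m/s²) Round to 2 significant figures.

x = 0.12 m

Initial energy: E₁ = mgh = (0.34)(9.8)(9.0) = 29.988 J
Friction removes W_f = μ_k mg d = (0.34)(0.34)(9.8)(1.7) = 1.926 J
Energy reaching the spring: E = 29.988 − 1.926 = 28.062 J
At max compression ½kx² = E ⇒ x = √(2E/k) = √(2 × 28.062/3700) = 0.1232 m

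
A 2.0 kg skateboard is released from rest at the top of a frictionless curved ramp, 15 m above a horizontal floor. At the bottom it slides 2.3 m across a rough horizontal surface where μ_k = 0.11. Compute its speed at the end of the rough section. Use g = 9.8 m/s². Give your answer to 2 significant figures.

Energy bookkeeping (friction removes W_f = μ_k N d):
mgh = ½mv² + μ_k m g d
W_f = μ_k mg d = (0.11)(2.0)(9.8)(2.3) = 4.959 J
½mv² = mgh − W_f = 294.00 − 4.959 = 289.04 J
v = √(2 × 289.04/2.0) = 17.00 m/s

v = 17 m/s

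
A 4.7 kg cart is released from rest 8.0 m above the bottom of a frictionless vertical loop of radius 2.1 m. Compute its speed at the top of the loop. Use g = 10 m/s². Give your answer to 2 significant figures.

v = 8.7 m/s

Energy conservation: mgh = ½mv_top² + mg(2r)
v_top² = 2g(h − 2r) = 2(10)(8.0 − 4.200) = 76.00
v_top = 8.718 m/s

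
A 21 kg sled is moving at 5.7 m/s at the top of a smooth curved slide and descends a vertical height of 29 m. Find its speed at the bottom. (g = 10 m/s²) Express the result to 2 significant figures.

v = 25 m/s

Energy conservation between the two points: ½mv₀² + mgh = ½mv²
v² = v₀² + 2gh = (5.7)² + 2(10)(29) = 612.49
v = √612.49 = 24.75 m/s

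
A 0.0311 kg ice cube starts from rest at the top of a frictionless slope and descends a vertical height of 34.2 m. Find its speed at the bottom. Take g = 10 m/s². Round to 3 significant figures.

Energy conservation between the two points: mgh = ½mv²
The mass cancels from both sides.
v = √(2gh) = √(2 × 10 × 34.2) = √684.00 = 26.15 m/s

v = 26.2 m/s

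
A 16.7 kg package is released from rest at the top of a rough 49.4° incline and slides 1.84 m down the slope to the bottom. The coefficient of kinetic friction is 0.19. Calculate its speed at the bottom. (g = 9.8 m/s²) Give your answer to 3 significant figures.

Work–energy: mg(L sinθ) − μ_k(mg cosθ)L = ½mv²
mgh = mgL sinθ = (16.7)(9.8)(1.84)sin49.4° = 228.64 J
W_f = μ_k mg cosθ · L = (0.19)(16.7)(9.8)cos49.4°·1.84 = 37.23 J
½mv² = 228.64 − 37.23 = 191.41 J
v = √(2 × 191.41/16.7) = 4.788 m/s

v = 4.79 m/s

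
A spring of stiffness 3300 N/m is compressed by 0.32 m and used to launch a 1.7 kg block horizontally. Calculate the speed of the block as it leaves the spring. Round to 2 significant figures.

v = 14 m/s

Conservation of energy: ½kx² = ½mv²
v = x√(k/m) = 0.32 × √(3300/1.7) = 14.10 m/s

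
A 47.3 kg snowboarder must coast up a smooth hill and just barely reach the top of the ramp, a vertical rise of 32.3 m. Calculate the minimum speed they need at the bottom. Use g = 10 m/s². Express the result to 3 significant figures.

v = 25.4 m/s

At the top they are momentarily at rest, so all KE converts to PE: ½mv² = mgh
v = √(2gh) = √(2 × 10 × 32.3) = 25.42 m/s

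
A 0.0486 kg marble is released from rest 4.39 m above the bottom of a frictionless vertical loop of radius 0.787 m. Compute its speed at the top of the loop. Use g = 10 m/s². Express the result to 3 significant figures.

v = 7.50 m/s

Energy conservation: mgh = ½mv_top² + mg(2r)
v_top² = 2g(h − 2r) = 2(10)(4.39 − 1.574) = 56.32
v_top = 7.505 m/s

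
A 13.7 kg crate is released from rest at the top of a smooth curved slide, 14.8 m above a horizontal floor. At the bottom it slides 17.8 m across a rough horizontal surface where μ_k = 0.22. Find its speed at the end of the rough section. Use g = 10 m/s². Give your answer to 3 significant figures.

Energy bookkeeping (friction removes W_f = μ_k N d):
mgh = ½mv² + μ_k m g d
W_f = μ_k mg d = (0.22)(13.7)(10)(17.8) = 536.5 J
½mv² = mgh − W_f = 2027.6 − 536.5 = 1491.1 J
v = √(2 × 1491.1/13.7) = 14.75 m/s

v = 14.8 m/s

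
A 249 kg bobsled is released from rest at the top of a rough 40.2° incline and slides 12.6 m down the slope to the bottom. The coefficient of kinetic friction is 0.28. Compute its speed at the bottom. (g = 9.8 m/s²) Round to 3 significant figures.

Taking the bottom as reference, mgh = ½mv² + μ_k N L with h = L sinθ, N = mg cosθ:
mgh = mgL sinθ = (249)(9.8)(12.6)sin40.2° = 19846 J
W_f = μ_k mg cosθ · L = (0.28)(249)(9.8)cos40.2°·12.6 = 6576 J
½mv² = 19846 − 6576 = 13270 J
v = √(2 × 13270/249) = 10.32 m/s

v = 10.3 m/s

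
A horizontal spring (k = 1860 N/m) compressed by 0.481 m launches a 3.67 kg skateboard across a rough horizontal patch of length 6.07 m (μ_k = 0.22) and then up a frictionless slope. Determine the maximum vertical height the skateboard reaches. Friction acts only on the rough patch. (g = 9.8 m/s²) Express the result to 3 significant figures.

h = 4.65 m

Spring energy: E₀ = ½kx² = ½(1860)(0.481)² = 215.17 J
Friction: W_f = μ_k mg d = (0.22)(3.67)(9.8)(6.07) = 48.03 J
Energy at base of ramp: E = 215.17 − 48.03 = 167.14 J
At max height all remaining energy is PE: mgh = E ⇒ h = E/(mg) = 167.14/(3.67 × 9.8) = 4.647 m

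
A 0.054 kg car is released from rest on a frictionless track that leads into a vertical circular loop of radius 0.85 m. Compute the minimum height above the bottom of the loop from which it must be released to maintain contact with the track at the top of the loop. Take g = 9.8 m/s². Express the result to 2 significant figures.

At the top, for minimum speed gravity alone supplies the centripetal force: mg = mv_top²/r ⇒ v_top² = gr = 8.330 m²/s²
Energy conservation from release height h to the top (height 2r): mgh = ½mv_top² + mg(2r)
h = v_top²/(2g) + 2r = r/2 + 2r = 5r/2 = 2.125 m

h = 2.1 m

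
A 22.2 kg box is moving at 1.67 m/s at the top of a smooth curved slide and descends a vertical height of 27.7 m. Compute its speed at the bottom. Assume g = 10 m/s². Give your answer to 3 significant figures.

Mechanical energy is conserved (no friction): ½mv₀² + mgh = ½mv²
v² = v₀² + 2gh = (1.67)² + 2(10)(27.7) = 556.79
v = √556.79 = 23.60 m/s

v = 23.6 m/s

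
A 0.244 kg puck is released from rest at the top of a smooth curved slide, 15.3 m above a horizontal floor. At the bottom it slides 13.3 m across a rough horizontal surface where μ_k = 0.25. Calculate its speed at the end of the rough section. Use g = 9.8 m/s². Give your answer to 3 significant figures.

v = 15.3 m/s

Applying the work–energy principle:
mgh = ½mv² + μ_k m g d
W_f = μ_k mg d = (0.25)(0.244)(9.8)(13.3) = 7.951 J
½mv² = mgh − W_f = 36.585 − 7.951 = 28.635 J
v = √(2 × 28.635/0.244) = 15.32 m/s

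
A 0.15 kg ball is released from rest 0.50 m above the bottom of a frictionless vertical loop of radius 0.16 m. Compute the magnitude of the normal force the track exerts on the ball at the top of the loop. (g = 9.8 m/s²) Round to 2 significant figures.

N = 1.8 N

Energy from release to top (height 2r): mgh = ½mv_top² + mg(2r)
v_top² = 2g(h − 2r) = 2(9.8)(0.50 − 0.3200) = 3.5280 m²/s²
At the top, both N and weight point toward the centre: N + mg = mv_top²/r
N = m(v_top²/r − g) = 0.15(3.5280/0.16 − 9.8) = 1.837 N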